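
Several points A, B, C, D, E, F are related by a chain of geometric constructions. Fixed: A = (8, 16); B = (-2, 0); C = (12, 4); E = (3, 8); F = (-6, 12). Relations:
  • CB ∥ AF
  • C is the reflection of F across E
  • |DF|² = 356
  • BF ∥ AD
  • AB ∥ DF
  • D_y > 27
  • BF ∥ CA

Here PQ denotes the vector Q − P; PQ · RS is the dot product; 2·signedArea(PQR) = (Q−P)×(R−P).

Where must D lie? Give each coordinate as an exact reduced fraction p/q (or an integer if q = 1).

D = (4, 28)

1. D_x = 4  [AB ∥ DF ∩ BF ∥ AD]
2. D_y = 28  [AB ∥ DF ∩ BF ∥ AD]
   → D = (4, 28)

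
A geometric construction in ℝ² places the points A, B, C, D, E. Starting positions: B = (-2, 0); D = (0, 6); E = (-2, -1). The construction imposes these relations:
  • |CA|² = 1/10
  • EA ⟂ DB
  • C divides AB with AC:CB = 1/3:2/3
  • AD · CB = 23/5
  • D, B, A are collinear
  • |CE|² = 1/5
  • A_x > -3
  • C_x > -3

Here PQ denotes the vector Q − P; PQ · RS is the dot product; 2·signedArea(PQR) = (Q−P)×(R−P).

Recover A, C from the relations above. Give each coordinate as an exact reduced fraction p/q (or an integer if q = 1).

A = (-23/10, -9/10)
C = (-11/5, -3/5)

1. A_x = -23/10  [D, B, A are collinear ∩ EA ⟂ DB]
2. A_y = -9/10  [D, B, A are collinear ∩ EA ⟂ DB]
   → A = (-23/10, -9/10)
3. C_x = -11/5  [C divides AB with AC:CB = 1/3:2/3]
4. C_y = -3/5  [C divides AB with AC:CB = 1/3:2/3]
   → C = (-11/5, -3/5)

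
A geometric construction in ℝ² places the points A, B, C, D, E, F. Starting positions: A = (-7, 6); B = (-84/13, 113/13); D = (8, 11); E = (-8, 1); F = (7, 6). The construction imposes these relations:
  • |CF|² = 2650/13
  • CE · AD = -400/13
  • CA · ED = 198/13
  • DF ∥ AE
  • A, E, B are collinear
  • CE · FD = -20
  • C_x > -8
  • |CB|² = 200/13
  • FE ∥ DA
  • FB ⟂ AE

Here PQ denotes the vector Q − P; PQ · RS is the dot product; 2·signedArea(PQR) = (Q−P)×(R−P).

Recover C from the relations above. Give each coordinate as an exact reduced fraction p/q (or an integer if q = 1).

1. C_x = -94/13  [CE · FD = -20 ∩ CE · AD = -400/13]
2. C_y = 63/13  [CE · FD = -20 ∩ CE · AD = -400/13]
   → C = (-94/13, 63/13)

C = (-94/13, 63/13)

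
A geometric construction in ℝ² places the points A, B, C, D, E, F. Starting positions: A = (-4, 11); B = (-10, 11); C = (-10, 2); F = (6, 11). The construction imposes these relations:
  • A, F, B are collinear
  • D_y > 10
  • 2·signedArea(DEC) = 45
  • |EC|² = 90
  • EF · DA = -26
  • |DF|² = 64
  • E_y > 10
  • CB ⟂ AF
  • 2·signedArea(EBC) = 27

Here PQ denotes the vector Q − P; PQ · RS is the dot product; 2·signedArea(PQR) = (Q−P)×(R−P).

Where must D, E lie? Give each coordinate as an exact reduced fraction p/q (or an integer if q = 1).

1. E_x = -7  [2·signedArea(EBC) = 27]
2. E_y = 11  [|EC|² = 90]
   → E = (-7, 11)
3. D_x = -2  [2·signedArea(DEC) = 45 ∩ EF · DA = -26]
4. D_y = 11  [2·signedArea(DEC) = 45 ∩ EF · DA = -26]
   → D = (-2, 11)

D = (-2, 11)
E = (-7, 11)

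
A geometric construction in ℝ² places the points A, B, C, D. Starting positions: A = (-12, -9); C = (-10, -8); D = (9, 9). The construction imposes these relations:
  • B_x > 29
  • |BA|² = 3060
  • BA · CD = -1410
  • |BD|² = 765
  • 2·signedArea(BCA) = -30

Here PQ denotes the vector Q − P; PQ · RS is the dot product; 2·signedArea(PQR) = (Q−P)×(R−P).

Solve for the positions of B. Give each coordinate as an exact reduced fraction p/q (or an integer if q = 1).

1. B_x = 30  [BA · CD = -1410 ∩ 2·signedArea(BCA) = -30]
2. B_y = 27  [BA · CD = -1410 ∩ 2·signedArea(BCA) = -30]
   → B = (30, 27)

B = (30, 27)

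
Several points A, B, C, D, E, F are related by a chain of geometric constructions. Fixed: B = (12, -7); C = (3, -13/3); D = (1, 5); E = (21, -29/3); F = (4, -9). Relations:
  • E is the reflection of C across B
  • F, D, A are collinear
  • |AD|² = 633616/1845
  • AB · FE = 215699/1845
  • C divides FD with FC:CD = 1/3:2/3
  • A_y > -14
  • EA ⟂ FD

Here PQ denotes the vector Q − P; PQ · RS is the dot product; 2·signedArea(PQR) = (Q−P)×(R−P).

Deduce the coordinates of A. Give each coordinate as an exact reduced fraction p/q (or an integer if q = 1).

A = (1001/205, -8069/615)

1. A_x = 1001/205  [F, D, A are collinear ∩ EA ⟂ FD]
2. A_y = -8069/615  [F, D, A are collinear ∩ EA ⟂ FD]
   → A = (1001/205, -8069/615)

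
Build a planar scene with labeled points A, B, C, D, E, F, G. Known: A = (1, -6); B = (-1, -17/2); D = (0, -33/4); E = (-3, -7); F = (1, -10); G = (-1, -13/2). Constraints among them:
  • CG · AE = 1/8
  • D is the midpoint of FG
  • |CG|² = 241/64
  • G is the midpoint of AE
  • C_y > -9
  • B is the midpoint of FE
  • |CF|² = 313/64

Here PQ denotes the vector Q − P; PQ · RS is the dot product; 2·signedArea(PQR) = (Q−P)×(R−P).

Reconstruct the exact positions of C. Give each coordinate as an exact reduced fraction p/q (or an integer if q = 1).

C = (-1/2, -67/8)

1. C_x = -1/2  [line 4·x + 1·y + 83/8 = 0 ∩ |CF|² = 313/64]
2. C_y = -67/8  [line 4·x + 1·y + 83/8 = 0 ∩ |CF|² = 313/64]
   → C = (-1/2, -67/8)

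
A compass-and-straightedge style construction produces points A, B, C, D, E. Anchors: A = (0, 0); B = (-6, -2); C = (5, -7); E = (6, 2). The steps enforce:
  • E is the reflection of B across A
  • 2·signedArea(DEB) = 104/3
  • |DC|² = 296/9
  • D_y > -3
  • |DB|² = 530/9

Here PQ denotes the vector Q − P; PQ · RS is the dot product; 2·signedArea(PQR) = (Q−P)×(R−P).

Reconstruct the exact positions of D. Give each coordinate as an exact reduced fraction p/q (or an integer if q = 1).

D = (5/3, -7/3)

1. D_x = 5/3  [line 4·x + -12·y + -104/3 = 0 ∩ |DB|² = 530/9]
2. D_y = -7/3  [line 4·x + -12·y + -104/3 = 0 ∩ |DB|² = 530/9]
   → D = (5/3, -7/3)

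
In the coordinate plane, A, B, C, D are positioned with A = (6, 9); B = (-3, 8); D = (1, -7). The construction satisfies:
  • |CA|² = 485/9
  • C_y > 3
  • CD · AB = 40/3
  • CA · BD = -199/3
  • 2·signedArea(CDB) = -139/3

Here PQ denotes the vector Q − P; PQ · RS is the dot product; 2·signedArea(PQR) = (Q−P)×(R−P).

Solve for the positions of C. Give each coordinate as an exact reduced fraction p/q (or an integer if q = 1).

C = (4/3, 10/3)

1. C_x = 4/3  [CD · AB = 40/3 ∩ 2·signedArea(CDB) = -139/3]
2. C_y = 10/3  [CD · AB = 40/3 ∩ 2·signedArea(CDB) = -139/3]
   → C = (4/3, 10/3)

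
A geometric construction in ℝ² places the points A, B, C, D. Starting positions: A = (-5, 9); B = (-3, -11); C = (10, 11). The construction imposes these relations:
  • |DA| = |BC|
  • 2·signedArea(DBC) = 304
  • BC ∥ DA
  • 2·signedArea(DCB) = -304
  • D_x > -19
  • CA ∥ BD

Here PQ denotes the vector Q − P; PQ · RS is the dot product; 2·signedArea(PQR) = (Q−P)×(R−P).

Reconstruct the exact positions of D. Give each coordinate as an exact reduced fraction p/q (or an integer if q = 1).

1. D_x = -18  [BC ∥ DA ∩ CA ∥ BD]
2. D_y = -13  [BC ∥ DA ∩ CA ∥ BD]
   → D = (-18, -13)

D = (-18, -13)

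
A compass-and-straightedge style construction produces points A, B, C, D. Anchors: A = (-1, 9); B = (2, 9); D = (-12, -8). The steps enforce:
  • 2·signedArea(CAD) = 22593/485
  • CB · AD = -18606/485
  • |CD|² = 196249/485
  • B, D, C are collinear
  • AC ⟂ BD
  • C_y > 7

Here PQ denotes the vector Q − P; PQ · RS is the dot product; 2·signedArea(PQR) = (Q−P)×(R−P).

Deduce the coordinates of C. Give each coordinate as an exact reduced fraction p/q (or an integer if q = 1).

C = (382/485, 3651/485)

1. C_x = 382/485  [B, D, C are collinear ∩ AC ⟂ BD]
2. C_y = 3651/485  [B, D, C are collinear ∩ AC ⟂ BD]
   → C = (382/485, 3651/485)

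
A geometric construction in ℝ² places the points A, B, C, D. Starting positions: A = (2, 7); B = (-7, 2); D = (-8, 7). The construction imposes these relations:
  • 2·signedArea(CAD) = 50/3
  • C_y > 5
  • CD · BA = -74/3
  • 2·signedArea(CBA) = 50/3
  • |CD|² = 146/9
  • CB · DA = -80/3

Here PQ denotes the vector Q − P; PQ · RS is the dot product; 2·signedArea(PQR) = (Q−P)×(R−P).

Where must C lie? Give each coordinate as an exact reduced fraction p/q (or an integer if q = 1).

C = (-13/3, 16/3)

1. C_x = -13/3  [CB · DA = -80/3 ∩ CD · BA = -74/3]
2. C_y = 16/3  [CB · DA = -80/3 ∩ CD · BA = -74/3]
   → C = (-13/3, 16/3)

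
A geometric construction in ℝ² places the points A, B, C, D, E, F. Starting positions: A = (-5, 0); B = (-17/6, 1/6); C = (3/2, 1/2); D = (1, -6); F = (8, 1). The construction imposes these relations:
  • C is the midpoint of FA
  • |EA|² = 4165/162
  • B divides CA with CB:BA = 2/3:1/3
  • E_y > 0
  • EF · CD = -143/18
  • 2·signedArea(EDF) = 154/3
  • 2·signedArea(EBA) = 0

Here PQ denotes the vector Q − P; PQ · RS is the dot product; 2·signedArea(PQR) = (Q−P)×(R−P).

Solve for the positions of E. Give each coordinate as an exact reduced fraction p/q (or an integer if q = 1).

E = (1/18, 7/18)

1. E_x = 1/18  [2·signedArea(EBA) = 0 ∩ EF · CD = -143/18]
2. E_y = 7/18  [2·signedArea(EBA) = 0 ∩ EF · CD = -143/18]
   → E = (1/18, 7/18)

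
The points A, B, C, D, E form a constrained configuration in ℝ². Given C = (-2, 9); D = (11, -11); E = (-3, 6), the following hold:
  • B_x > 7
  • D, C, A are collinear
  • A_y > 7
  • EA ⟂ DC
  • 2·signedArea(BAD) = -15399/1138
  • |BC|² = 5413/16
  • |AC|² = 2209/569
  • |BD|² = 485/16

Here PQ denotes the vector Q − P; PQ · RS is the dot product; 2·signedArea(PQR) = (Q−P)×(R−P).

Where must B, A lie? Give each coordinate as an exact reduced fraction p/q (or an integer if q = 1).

A = (-527/569, 4181/569)
B = (15/2, -27/4)

1. A_x = -527/569  [D, C, A are collinear ∩ EA ⟂ DC]
2. A_y = 4181/569  [D, C, A are collinear ∩ EA ⟂ DC]
   → A = (-527/569, 4181/569)
3. B_x = 15/2  [line 10440/569·x + 6786/569·y + -64989/1138 = 0 ∩ |BC|² = 5413/16]
4. B_y = -27/4  [line 10440/569·x + 6786/569·y + -64989/1138 = 0 ∩ |BC|² = 5413/16]
   → B = (15/2, -27/4)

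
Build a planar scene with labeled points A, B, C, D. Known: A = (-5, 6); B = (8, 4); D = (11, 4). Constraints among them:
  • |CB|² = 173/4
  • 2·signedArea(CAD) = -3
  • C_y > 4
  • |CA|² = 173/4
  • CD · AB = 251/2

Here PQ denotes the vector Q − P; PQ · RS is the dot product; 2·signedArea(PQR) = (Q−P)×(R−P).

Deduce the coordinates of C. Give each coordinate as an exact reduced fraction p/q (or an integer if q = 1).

1. C_x = 3/2  [2·signedArea(CAD) = -3 ∩ CD · AB = 251/2]
2. C_y = 5  [2·signedArea(CAD) = -3 ∩ CD · AB = 251/2]
   → C = (3/2, 5)

C = (3/2, 5)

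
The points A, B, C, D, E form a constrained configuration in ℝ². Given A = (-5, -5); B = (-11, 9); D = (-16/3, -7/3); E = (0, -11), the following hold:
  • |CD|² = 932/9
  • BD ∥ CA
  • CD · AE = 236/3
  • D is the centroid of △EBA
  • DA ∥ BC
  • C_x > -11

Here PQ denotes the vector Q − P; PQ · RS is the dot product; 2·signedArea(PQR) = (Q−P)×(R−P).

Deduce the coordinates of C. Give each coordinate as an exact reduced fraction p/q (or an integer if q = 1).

1. C_x = -32/3  [BD ∥ CA ∩ DA ∥ BC]
2. C_y = 19/3  [BD ∥ CA ∩ DA ∥ BC]
   → C = (-32/3, 19/3)

C = (-32/3, 19/3)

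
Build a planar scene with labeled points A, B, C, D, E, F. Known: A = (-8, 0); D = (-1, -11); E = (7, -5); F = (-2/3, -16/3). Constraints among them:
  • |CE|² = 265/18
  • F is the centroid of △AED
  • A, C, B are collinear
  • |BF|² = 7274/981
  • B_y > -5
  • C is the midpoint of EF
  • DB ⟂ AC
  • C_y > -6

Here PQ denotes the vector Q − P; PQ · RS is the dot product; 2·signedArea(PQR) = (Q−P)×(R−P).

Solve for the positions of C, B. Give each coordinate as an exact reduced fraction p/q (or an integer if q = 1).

B = (1067/545, -2511/545)
C = (19/6, -31/6)

1. C_x = 19/6  [C is the midpoint of EF]
2. C_y = -31/6  [C is the midpoint of EF]
   → C = (19/6, -31/6)
3. B_x = 1067/545  [A, C, B are collinear ∩ DB ⟂ AC]
4. B_y = -2511/545  [A, C, B are collinear ∩ DB ⟂ AC]
   → B = (1067/545, -2511/545)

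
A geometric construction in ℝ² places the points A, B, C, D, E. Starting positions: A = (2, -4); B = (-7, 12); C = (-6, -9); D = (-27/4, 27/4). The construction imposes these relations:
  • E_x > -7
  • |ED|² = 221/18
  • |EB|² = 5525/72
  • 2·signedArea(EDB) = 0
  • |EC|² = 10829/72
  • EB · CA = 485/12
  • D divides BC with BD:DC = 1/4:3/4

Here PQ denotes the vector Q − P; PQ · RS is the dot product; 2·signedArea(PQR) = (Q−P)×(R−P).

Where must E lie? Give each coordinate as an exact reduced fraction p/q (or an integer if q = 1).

E = (-79/12, 13/4)

1. E_x = -79/12  [2·signedArea(EDB) = 0 ∩ EB · CA = 485/12]
2. E_y = 13/4  [2·signedArea(EDB) = 0 ∩ EB · CA = 485/12]
   → E = (-79/12, 13/4)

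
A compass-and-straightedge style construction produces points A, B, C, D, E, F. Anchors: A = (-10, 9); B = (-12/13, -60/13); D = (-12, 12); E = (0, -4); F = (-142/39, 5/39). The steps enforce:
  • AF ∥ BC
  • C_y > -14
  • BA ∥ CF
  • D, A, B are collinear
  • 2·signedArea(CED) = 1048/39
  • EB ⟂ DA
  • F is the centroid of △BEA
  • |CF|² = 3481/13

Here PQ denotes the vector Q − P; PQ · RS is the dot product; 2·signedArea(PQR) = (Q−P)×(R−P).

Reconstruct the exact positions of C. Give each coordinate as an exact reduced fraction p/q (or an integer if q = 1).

1. C_x = 212/39  [BA ∥ CF ∩ AF ∥ BC]
2. C_y = -526/39  [BA ∥ CF ∩ AF ∥ BC]
   → C = (212/39, -526/39)

C = (212/39, -526/39)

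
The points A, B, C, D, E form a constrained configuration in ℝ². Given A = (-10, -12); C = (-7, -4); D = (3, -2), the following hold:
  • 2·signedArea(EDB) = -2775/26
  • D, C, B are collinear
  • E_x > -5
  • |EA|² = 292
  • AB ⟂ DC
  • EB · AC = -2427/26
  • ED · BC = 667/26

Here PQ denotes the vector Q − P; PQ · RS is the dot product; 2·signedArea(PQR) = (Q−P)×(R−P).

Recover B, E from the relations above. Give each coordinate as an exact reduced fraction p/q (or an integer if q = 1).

1. B_x = -297/26  [D, C, B are collinear ∩ AB ⟂ DC]
2. B_y = -127/26  [D, C, B are collinear ∩ AB ⟂ DC]
   → B = (-297/26, -127/26)
3. E_x = -4  [EB · AC = -2427/26 ∩ ED · BC = 667/26]
4. E_y = 4  [EB · AC = -2427/26 ∩ ED · BC = 667/26]
   → E = (-4, 4)

B = (-297/26, -127/26)
E = (-4, 4)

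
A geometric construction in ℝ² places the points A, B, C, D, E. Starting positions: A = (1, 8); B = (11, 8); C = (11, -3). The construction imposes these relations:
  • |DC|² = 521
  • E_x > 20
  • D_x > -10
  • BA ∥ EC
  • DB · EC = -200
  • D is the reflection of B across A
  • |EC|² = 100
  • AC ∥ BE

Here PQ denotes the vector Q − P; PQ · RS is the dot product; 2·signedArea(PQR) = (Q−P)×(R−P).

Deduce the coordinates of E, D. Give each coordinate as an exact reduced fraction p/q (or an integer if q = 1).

1. E_x = 21  [BA ∥ EC ∩ AC ∥ BE]
2. E_y = -3  [BA ∥ EC ∩ AC ∥ BE]
   → E = (21, -3)
3. D_x = -9  [D is the reflection of B across A]
4. D_y = 8  [D is the reflection of B across A]
   → D = (-9, 8)

D = (-9, 8)
E = (21, -3)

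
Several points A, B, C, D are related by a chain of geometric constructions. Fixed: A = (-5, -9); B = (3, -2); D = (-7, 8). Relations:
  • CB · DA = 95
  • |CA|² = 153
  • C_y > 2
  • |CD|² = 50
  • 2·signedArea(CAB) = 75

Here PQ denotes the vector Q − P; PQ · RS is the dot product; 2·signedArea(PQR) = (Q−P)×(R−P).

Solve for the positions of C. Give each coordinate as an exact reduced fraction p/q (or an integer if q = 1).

C = (-2, 3)

1. C_x = -2  [2·signedArea(CAB) = 75 ∩ CB · DA = 95]
2. C_y = 3  [2·signedArea(CAB) = 75 ∩ CB · DA = 95]
   → C = (-2, 3)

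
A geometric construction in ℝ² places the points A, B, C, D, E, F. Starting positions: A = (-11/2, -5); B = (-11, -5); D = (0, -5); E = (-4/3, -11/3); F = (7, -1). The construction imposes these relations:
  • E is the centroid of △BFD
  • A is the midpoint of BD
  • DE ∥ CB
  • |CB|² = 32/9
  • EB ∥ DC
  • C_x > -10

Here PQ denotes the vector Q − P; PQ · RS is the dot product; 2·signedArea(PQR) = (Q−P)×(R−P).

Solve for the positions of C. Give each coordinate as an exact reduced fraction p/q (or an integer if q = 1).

C = (-29/3, -19/3)

1. C_x = -29/3  [DE ∥ CB ∩ EB ∥ DC]
2. C_y = -19/3  [DE ∥ CB ∩ EB ∥ DC]
   → C = (-29/3, -19/3)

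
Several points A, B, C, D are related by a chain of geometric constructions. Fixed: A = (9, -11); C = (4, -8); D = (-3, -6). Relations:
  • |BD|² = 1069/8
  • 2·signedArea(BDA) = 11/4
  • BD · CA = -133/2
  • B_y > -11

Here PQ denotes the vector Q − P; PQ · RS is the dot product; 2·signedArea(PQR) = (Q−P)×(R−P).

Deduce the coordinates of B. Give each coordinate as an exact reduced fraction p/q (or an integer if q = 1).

B = (31/4, -41/4)

1. B_x = 31/4  [BD · CA = -133/2 ∩ 2·signedArea(BDA) = 11/4]
2. B_y = -41/4  [BD · CA = -133/2 ∩ 2·signedArea(BDA) = 11/4]
   → B = (31/4, -41/4)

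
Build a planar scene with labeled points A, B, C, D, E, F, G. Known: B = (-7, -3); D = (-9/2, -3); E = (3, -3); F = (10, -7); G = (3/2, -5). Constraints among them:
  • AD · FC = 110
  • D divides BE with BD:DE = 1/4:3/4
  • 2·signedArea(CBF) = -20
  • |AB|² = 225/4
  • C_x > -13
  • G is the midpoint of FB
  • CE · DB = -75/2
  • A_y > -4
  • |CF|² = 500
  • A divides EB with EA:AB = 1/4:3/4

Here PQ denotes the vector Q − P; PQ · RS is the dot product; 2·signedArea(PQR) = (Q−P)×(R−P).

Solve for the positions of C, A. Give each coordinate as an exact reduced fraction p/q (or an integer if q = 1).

A = (1/2, -3)
C = (-12, -3)

1. C_x = -12  [CE · DB = -75/2 ∩ 2·signedArea(CBF) = -20]
2. C_y = -3  [CE · DB = -75/2 ∩ 2·signedArea(CBF) = -20]
   → C = (-12, -3)
3. A_x = 1/2  [A divides EB with EA:AB = 1/4:3/4]
4. A_y = -3  [A divides EB with EA:AB = 1/4:3/4]
   → A = (1/2, -3)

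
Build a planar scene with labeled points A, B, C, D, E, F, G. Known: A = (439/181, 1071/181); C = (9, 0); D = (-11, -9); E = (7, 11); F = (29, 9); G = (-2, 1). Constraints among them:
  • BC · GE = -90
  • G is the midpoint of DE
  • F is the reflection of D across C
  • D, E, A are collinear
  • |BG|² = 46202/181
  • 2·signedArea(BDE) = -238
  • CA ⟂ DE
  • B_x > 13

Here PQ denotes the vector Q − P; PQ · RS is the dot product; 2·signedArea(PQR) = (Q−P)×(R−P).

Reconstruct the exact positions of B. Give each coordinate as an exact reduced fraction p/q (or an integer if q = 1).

B = (2439/181, 900/181)

1. B_x = 2439/181  [BC · GE = -90 ∩ 2·signedArea(BDE) = -238]
2. B_y = 900/181  [BC · GE = -90 ∩ 2·signedArea(BDE) = -238]
   → B = (2439/181, 900/181)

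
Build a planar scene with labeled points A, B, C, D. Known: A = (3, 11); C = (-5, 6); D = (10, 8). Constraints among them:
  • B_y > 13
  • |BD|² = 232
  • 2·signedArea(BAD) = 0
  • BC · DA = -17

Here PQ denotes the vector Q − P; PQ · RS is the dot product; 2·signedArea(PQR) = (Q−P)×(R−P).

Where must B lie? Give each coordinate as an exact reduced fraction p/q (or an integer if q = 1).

1. B_x = -4  [2·signedArea(BAD) = 0 ∩ BC · DA = -17]
2. B_y = 14  [2·signedArea(BAD) = 0 ∩ BC · DA = -17]
   → B = (-4, 14)

B = (-4, 14)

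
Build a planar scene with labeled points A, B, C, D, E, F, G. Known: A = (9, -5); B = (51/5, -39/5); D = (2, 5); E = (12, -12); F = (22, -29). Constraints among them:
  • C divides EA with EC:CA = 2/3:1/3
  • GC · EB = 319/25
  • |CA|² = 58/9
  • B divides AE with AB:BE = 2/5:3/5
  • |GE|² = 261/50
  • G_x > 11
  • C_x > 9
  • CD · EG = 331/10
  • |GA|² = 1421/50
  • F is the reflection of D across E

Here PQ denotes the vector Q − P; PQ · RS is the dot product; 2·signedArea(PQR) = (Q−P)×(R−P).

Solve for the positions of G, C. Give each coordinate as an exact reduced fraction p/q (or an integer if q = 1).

C = (10, -22/3)
G = (111/10, -99/10)

1. C_x = 10  [C divides EA with EC:CA = 2/3:1/3]
2. C_y = -22/3  [C divides EA with EC:CA = 2/3:1/3]
   → C = (10, -22/3)
3. G_x = 111/10  [GC · EB = 319/25 ∩ CD · EG = 331/10]
4. G_y = -99/10  [GC · EB = 319/25 ∩ CD · EG = 331/10]
   → G = (111/10, -99/10)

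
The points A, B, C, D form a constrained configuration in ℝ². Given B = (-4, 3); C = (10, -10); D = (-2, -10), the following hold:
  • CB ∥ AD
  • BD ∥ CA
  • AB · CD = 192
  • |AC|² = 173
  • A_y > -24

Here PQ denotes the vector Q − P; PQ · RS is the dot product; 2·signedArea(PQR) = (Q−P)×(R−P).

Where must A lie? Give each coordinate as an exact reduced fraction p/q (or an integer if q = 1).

A = (12, -23)

1. A_x = 12  [CB ∥ AD ∩ BD ∥ CA]
2. A_y = -23  [CB ∥ AD ∩ BD ∥ CA]
   → A = (12, -23)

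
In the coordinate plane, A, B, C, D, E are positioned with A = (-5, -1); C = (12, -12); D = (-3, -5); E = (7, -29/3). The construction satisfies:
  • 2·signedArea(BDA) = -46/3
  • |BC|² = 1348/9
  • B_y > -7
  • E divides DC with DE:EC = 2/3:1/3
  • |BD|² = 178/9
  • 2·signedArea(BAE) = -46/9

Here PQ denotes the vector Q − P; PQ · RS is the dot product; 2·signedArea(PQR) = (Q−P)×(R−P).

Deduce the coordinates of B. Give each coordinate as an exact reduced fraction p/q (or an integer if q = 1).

B = (4/3, -6)

1. B_x = 4/3  [2·signedArea(BAE) = -46/9 ∩ 2·signedArea(BDA) = -46/3]
2. B_y = -6  [2·signedArea(BAE) = -46/9 ∩ 2·signedArea(BDA) = -46/3]
   → B = (4/3, -6)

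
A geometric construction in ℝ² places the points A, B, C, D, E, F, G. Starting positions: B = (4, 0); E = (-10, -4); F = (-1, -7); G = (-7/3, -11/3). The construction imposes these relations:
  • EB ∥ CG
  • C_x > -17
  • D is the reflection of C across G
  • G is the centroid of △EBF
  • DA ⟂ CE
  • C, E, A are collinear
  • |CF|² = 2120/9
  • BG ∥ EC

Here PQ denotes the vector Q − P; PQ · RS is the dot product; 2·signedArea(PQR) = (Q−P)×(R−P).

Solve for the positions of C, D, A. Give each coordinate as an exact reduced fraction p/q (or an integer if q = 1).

A = (5861/723, 4687/723)
C = (-49/3, -23/3)
D = (35/3, 1/3)

1. C_x = -49/3  [EB ∥ CG ∩ BG ∥ EC]
2. C_y = -23/3  [EB ∥ CG ∩ BG ∥ EC]
   → C = (-49/3, -23/3)
3. D_x = 35/3  [D is the reflection of C across G]
4. D_y = 1/3  [D is the reflection of C across G]
   → D = (35/3, 1/3)
5. A_x = 5861/723  [C, E, A are collinear ∩ DA ⟂ CE]
6. A_y = 4687/723  [C, E, A are collinear ∩ DA ⟂ CE]
   → A = (5861/723, 4687/723)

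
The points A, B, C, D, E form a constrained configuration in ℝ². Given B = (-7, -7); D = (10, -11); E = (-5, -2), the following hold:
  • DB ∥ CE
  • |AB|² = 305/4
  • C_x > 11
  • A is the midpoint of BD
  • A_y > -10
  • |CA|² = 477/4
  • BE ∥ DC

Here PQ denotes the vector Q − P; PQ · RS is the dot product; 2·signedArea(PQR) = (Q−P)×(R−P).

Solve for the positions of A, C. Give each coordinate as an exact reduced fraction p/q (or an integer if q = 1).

A = (3/2, -9)
C = (12, -6)

1. A_x = 3/2  [A is the midpoint of BD]
2. A_y = -9  [A is the midpoint of BD]
   → A = (3/2, -9)
3. C_x = 12  [DB ∥ CE ∩ BE ∥ DC]
4. C_y = -6  [DB ∥ CE ∩ BE ∥ DC]
   → C = (12, -6)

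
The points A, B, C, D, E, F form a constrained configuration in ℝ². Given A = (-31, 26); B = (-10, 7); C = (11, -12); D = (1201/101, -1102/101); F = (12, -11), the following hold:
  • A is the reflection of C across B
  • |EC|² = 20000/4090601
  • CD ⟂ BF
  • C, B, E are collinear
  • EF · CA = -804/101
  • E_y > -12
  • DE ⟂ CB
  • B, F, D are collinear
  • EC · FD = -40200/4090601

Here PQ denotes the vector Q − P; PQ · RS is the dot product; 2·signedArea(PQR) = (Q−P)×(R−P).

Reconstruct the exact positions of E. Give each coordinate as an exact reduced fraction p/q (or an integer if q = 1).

1. E_x = 443411/40501  [C, B, E are collinear ∩ DE ⟂ CB]
2. E_y = -484112/40501  [C, B, E are collinear ∩ DE ⟂ CB]
   → E = (443411/40501, -484112/40501)

E = (443411/40501, -484112/40501)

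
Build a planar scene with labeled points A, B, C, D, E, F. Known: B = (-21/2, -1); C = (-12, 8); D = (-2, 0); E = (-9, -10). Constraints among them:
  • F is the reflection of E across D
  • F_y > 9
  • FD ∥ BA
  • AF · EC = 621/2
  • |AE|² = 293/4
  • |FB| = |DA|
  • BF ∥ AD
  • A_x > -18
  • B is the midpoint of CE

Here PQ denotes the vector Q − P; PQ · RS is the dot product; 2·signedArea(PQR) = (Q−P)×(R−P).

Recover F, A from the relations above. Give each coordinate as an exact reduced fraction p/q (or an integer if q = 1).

A = (-35/2, -11)
F = (5, 10)

1. F_x = 5  [F is the reflection of E across D]
2. F_y = 10  [F is the reflection of E across D]
   → F = (5, 10)
3. A_x = -35/2  [BF ∥ AD ∩ FD ∥ BA]
4. A_y = -11  [BF ∥ AD ∩ FD ∥ BA]
   → A = (-35/2, -11)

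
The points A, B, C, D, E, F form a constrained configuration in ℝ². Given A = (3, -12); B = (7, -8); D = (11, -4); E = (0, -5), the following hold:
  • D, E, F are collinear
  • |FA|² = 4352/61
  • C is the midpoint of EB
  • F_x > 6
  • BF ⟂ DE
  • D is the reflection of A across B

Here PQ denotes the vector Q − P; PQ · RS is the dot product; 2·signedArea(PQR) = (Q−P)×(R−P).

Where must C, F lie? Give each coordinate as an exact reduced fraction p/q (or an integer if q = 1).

1. C_x = 7/2  [C is the midpoint of EB]
2. C_y = -13/2  [C is the midpoint of EB]
   → C = (7/2, -13/2)
3. F_x = 407/61  [D, E, F are collinear ∩ BF ⟂ DE]
4. F_y = -268/61  [D, E, F are collinear ∩ BF ⟂ DE]
   → F = (407/61, -268/61)

C = (7/2, -13/2)
F = (407/61, -268/61)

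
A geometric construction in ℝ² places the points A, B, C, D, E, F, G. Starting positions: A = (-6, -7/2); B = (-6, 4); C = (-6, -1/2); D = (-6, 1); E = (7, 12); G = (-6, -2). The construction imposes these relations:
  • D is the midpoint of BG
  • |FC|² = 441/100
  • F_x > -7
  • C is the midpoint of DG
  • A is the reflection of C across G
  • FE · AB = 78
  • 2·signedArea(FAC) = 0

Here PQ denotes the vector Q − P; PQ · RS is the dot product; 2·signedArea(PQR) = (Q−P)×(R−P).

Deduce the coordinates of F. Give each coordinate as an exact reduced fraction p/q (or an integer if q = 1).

1. F_x = -6  [2·signedArea(FAC) = 0 ∩ FE · AB = 78]
2. F_y = 8/5  [2·signedArea(FAC) = 0 ∩ FE · AB = 78]
   → F = (-6, 8/5)

F = (-6, 8/5)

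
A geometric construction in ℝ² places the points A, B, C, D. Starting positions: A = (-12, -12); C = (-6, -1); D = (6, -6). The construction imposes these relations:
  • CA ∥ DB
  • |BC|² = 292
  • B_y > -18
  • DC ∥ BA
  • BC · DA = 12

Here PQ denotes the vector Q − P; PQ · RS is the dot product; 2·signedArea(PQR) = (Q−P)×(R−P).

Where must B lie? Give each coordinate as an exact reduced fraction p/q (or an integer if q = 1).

B = (0, -17)

1. B_x = 0  [DC ∥ BA ∩ CA ∥ DB]
2. B_y = -17  [DC ∥ BA ∩ CA ∥ DB]
   → B = (0, -17)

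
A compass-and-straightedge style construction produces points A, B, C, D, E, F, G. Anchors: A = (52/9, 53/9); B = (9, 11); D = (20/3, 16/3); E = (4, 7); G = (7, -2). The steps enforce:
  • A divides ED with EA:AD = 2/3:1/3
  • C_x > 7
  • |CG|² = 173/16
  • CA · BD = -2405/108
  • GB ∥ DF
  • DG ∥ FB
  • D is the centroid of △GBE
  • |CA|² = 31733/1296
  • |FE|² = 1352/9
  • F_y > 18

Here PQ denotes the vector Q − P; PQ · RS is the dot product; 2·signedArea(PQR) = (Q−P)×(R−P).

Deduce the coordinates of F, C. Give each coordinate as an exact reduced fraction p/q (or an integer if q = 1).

1. F_x = 26/3  [DG ∥ FB ∩ GB ∥ DF]
2. F_y = 55/3  [DG ∥ FB ∩ GB ∥ DF]
   → F = (26/3, 55/3)
3. C_x = 15/2  [line 7/3·x + 17/3·y + -295/12 = 0 ∩ |CA|² = 31733/1296]
4. C_y = 5/4  [line 7/3·x + 17/3·y + -295/12 = 0 ∩ |CA|² = 31733/1296]
   → C = (15/2, 5/4)

C = (15/2, 5/4)
F = (26/3, 55/3)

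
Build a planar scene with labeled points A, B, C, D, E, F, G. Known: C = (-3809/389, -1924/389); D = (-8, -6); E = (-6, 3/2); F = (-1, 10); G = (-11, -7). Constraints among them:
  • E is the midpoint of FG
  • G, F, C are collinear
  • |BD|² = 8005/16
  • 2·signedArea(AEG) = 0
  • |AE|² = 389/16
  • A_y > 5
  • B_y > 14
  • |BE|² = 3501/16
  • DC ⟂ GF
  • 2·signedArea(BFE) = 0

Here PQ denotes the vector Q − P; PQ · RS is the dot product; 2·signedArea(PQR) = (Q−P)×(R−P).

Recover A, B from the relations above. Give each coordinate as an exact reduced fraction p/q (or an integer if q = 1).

1. A_x = -7/2  [line 17/2·x + -5·y + 117/2 = 0 ∩ |AE|² = 389/16]
2. A_y = 23/4  [line 17/2·x + -5·y + 117/2 = 0 ∩ |AE|² = 389/16]
   → A = (-7/2, 23/4)
3. B_x = 3/2  [line 17/2·x + -5·y + 117/2 = 0 ∩ |BD|² = 8005/16]
4. B_y = 57/4  [line 17/2·x + -5·y + 117/2 = 0 ∩ |BD|² = 8005/16]
   → B = (3/2, 57/4)

A = (-7/2, 23/4)
B = (3/2, 57/4)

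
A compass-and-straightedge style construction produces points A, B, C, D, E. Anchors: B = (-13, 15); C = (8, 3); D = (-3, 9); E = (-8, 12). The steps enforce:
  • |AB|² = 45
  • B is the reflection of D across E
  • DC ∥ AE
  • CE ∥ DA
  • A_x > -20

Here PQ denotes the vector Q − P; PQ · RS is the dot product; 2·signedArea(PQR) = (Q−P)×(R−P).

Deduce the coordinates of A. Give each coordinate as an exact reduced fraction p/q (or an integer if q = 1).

A = (-19, 18)

1. A_x = -19  [DC ∥ AE ∩ CE ∥ DA]
2. A_y = 18  [DC ∥ AE ∩ CE ∥ DA]
   → A = (-19, 18)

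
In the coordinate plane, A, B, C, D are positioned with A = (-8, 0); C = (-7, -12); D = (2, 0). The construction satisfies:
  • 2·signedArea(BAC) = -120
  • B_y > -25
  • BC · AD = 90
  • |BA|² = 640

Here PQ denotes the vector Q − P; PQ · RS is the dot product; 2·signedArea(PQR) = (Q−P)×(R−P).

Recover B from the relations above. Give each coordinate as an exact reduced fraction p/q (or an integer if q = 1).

B = (-16, -24)

1. B_x = -16  [2·signedArea(BAC) = -120 ∩ BC · AD = 90]
2. B_y = -24  [2·signedArea(BAC) = -120 ∩ BC · AD = 90]
   → B = (-16, -24)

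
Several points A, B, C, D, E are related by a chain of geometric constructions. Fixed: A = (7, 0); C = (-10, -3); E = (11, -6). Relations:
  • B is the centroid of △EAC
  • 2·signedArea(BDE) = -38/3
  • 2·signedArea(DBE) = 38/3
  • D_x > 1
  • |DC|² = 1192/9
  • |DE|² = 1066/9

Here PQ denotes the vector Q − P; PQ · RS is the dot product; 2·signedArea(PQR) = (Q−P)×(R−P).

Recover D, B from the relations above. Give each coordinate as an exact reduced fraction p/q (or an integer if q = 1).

B = (8/3, -3)
D = (4/3, -1)

1. B_x = 8/3  [B is the centroid of △EAC]
2. B_y = -3  [B is the centroid of △EAC]
   → B = (8/3, -3)
3. D_x = 4/3  [line 3·x + 25/3·y + 13/3 = 0 ∩ |DC|² = 1192/9]
4. D_y = -1  [line 3·x + 25/3·y + 13/3 = 0 ∩ |DC|² = 1192/9]
   → D = (4/3, -1)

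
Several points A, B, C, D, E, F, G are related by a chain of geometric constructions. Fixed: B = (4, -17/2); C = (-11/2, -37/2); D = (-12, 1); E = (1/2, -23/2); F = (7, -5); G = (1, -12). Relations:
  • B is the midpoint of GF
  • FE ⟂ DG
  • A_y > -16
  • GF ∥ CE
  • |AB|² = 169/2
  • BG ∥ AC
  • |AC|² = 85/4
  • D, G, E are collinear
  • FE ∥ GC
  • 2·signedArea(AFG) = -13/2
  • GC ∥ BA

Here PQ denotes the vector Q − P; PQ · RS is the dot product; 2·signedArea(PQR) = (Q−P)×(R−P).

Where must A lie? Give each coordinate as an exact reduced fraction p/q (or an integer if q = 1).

A = (-5/2, -15)

1. A_x = -5/2  [BG ∥ AC ∩ GC ∥ BA]
2. A_y = -15  [BG ∥ AC ∩ GC ∥ BA]
   → A = (-5/2, -15)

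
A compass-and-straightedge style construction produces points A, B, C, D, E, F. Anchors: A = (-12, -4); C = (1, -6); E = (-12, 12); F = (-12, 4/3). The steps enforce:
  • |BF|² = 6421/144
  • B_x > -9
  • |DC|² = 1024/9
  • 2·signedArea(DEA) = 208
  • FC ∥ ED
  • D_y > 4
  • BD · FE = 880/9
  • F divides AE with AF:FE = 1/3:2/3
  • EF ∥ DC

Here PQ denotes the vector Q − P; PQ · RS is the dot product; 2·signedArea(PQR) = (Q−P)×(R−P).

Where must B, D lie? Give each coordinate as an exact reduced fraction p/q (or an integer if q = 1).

B = (-35/4, -9/2)
D = (1, 14/3)

1. D_x = 1  [EF ∥ DC ∩ FC ∥ ED]
2. D_y = 14/3  [EF ∥ DC ∩ FC ∥ ED]
   → D = (1, 14/3)
3. B_y = -9/2  [BD · FE = 880/9]
4. B_x = -35/4  [|BF|² = 6421/144]
   → B = (-35/4, -9/2)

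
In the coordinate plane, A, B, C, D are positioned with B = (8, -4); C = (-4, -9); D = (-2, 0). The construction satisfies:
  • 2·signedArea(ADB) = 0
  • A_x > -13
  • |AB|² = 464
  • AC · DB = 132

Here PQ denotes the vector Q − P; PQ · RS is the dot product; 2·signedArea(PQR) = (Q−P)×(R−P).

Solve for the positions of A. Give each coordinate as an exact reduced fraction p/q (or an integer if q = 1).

A = (-12, 4)

1. A_x = -12  [2·signedArea(ADB) = 0 ∩ AC · DB = 132]
2. A_y = 4  [2·signedArea(ADB) = 0 ∩ AC · DB = 132]
   → A = (-12, 4)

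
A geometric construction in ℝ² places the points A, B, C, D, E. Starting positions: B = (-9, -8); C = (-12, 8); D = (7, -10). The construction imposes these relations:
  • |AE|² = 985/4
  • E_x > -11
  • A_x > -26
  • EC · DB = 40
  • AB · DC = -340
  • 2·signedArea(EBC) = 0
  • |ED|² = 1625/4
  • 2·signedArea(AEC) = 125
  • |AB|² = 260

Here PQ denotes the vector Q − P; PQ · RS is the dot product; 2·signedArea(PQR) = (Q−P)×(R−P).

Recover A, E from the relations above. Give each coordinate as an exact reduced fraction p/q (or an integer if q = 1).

A = (-25, -6)
E = (-21/2, 0)

1. E_x = -21/2  [2·signedArea(EBC) = 0 ∩ EC · DB = 40]
2. E_y = 0  [2·signedArea(EBC) = 0 ∩ EC · DB = 40]
   → E = (-21/2, 0)
3. A_x = -25  [2·signedArea(AEC) = 125 ∩ AB · DC = -340]
4. A_y = -6  [2·signedArea(AEC) = 125 ∩ AB · DC = -340]
   → A = (-25, -6)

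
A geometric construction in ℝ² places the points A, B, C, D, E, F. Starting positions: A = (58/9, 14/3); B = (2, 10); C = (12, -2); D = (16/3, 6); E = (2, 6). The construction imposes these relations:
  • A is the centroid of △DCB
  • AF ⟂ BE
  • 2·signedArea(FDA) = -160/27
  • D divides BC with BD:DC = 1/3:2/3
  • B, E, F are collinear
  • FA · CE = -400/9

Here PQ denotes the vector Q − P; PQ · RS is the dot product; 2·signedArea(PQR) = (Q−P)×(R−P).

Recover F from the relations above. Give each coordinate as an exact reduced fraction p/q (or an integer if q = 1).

F = (2, 14/3)

1. F_x = 2  [B, E, F are collinear ∩ AF ⟂ BE]
2. F_y = 14/3  [B, E, F are collinear ∩ AF ⟂ BE]
   → F = (2, 14/3)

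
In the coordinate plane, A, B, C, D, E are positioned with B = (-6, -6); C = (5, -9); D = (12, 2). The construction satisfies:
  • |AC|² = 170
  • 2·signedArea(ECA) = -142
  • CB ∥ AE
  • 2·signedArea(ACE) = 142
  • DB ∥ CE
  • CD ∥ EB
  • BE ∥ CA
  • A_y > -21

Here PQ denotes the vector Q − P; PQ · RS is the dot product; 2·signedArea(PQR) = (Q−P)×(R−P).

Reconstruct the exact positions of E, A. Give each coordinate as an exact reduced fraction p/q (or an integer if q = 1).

A = (-2, -20)
E = (-13, -17)

1. E_x = -13  [CD ∥ EB ∩ DB ∥ CE]
2. E_y = -17  [CD ∥ EB ∩ DB ∥ CE]
   → E = (-13, -17)
3. A_x = -2  [CB ∥ AE ∩ BE ∥ CA]
4. A_y = -20  [CB ∥ AE ∩ BE ∥ CA]
   → A = (-2, -20)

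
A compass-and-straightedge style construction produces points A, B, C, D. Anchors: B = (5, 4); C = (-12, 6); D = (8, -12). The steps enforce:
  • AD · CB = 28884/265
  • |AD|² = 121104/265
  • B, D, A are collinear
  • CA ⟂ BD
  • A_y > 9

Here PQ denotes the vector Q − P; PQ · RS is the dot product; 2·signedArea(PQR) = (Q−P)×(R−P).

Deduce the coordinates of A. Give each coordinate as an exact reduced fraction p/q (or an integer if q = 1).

A = (1076/265, 2388/265)

1. A_x = 1076/265  [B, D, A are collinear ∩ CA ⟂ BD]
2. A_y = 2388/265  [B, D, A are collinear ∩ CA ⟂ BD]
   → A = (1076/265, 2388/265)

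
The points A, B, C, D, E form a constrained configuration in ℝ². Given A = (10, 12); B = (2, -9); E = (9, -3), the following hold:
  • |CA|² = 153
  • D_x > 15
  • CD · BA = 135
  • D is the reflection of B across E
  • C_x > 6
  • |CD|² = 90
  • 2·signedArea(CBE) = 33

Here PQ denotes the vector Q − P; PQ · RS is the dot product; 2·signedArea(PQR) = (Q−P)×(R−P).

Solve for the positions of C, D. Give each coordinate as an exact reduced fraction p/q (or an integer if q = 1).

1. D_x = 16  [D is the reflection of B across E]
2. D_y = 3  [D is the reflection of B across E]
   → D = (16, 3)
3. C_x = 7  [2·signedArea(CBE) = 33 ∩ CD · BA = 135]
4. C_y = 0  [2·signedArea(CBE) = 33 ∩ CD · BA = 135]
   → C = (7, 0)

C = (7, 0)
D = (16, 3)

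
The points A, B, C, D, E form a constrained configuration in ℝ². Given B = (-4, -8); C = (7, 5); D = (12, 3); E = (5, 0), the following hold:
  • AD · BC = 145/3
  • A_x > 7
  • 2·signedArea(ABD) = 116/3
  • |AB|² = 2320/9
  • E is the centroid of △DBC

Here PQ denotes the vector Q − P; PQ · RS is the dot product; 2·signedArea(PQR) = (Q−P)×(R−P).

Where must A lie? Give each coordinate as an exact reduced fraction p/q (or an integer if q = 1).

A = (8, 8/3)

1. A_x = 8  [2·signedArea(ABD) = 116/3 ∩ AD · BC = 145/3]
2. A_y = 8/3  [2·signedArea(ABD) = 116/3 ∩ AD · BC = 145/3]
   → A = (8, 8/3)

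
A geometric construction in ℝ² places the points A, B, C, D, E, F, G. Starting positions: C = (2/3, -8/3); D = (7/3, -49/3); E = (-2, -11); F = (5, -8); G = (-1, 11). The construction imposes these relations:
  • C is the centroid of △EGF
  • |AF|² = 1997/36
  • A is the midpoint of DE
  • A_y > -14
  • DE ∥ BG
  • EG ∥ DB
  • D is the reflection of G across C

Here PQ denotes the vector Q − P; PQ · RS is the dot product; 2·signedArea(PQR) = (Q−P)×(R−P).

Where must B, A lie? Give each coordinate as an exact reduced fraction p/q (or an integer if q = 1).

1. B_x = 10/3  [DE ∥ BG ∩ EG ∥ DB]
2. B_y = 17/3  [DE ∥ BG ∩ EG ∥ DB]
   → B = (10/3, 17/3)
3. A_x = 1/6  [A is the midpoint of DE]
4. A_y = -41/3  [A is the midpoint of DE]
   → A = (1/6, -41/3)

A = (1/6, -41/3)
B = (10/3, 17/3)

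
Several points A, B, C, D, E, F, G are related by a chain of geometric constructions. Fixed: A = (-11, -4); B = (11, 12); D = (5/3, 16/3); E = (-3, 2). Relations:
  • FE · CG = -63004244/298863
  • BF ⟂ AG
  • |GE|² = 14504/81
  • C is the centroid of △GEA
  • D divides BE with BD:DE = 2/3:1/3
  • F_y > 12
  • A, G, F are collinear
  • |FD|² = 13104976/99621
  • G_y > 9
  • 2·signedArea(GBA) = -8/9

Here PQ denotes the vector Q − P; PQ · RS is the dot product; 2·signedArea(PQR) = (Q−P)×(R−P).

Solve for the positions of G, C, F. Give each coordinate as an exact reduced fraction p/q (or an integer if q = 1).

C = (-55/27, 70/27)
F = (121511/11069, 133168/11069)
G = (71/9, 88/9)

1. G_x = 71/9  [line 16·x + -22·y + 800/9 = 0 ∩ |GE|² = 14504/81]
2. G_y = 88/9  [line 16·x + -22·y + 800/9 = 0 ∩ |GE|² = 14504/81]
   → G = (71/9, 88/9)
3. C_x = -55/27  [C is the centroid of △GEA]
4. C_y = 70/27  [C is the centroid of △GEA]
   → C = (-55/27, 70/27)
5. F_x = 121511/11069  [A, G, F are collinear ∩ BF ⟂ AG]
6. F_y = 133168/11069  [A, G, F are collinear ∩ BF ⟂ AG]
   → F = (121511/11069, 133168/11069)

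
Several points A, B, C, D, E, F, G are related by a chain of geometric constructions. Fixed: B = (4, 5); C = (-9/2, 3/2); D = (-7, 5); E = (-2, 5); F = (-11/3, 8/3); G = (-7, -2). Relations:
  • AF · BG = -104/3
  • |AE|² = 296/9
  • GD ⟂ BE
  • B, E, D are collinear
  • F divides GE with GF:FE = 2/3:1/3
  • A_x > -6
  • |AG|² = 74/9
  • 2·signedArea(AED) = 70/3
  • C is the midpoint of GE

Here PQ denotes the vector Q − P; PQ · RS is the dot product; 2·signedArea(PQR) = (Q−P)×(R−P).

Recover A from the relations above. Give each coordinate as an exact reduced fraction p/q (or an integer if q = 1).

A = (-16/3, 1/3)

1. A_x = -16/3  [2·signedArea(AED) = 70/3 ∩ AF · BG = -104/3]
2. A_y = 1/3  [2·signedArea(AED) = 70/3 ∩ AF · BG = -104/3]
   → A = (-16/3, 1/3)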